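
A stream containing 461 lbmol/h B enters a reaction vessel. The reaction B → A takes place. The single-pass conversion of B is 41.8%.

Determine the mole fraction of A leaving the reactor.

B reacted = 0.418 × 461 = 192.7 lbmol/h; ν_B = −1, so ξ = 192.7/1 = 192.7 lbmol/h.
Outlet amounts (n = n₀ + ν ξ):
  B: 461 − 1(192.7) = 268.3
  A: 0 + 1(192.7) = 192.7
Total out = 461 lbmol/h; y_A = 192.7 / 461 = 0.418.

0.418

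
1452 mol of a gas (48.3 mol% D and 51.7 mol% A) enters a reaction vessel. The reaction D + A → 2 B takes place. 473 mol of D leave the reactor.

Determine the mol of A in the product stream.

For D: n = n₀ − 1ξ → 473 = 701.3 − 1ξ, giving ξ = 228.3 mol.
Outlet amounts (n = n₀ + ν ξ):
  D: 701.3 − 1(228.3) = 473
  A: 750.7 − 1(228.3) = 522.4
  B: 0 + 2(228.3) = 456.6

522 mol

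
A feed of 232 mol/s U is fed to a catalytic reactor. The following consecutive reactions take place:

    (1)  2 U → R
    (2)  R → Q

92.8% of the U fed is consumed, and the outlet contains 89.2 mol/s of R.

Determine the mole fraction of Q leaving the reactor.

0.148

Conversion of U: U consumed = 2ξ₁ = 0.928 × 232 → ξ₁ = 107.6 mol/s.
R balance: n_R = 0 + 1ξ₁ − 1ξ₂ = 89.2 → ξ₂ = (1·107.6 − 89.2)/1 = 18.45 mol/s.
Outlet amounts (n = n₀ + Σ ν·ξ):
  U: 232 − 2(107.6) = 16.7
  R: 0 + 1(107.6) − 1(18.45) = 89.2
  Q: 0 + 1(18.45) = 18.45
Total out = 124.4 mol/s; y_Q = 18.45 / 124.4 = 0.1484.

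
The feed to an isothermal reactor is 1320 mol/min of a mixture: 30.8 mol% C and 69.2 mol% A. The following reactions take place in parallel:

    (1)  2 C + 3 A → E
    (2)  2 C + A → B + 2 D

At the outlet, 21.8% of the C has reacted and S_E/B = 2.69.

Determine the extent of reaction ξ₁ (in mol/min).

Conversion of C: C consumed = 0.218 × 406.6 = 88.63 mol/min = 2ξ₁ + 2ξ₂.
Selectivity: 1ξ₁ / (1ξ₂) = 2.69 → ξ₁ = 2.69 ξ₂.
Substitute: (2·2.69 + 2) ξ₂ = 88.63 → ξ₂ = 12.01 mol/min, ξ₁ = 32.31 mol/min.
Outlet amounts (n = n₀ + Σ ν·ξ):
  C: 406.6 − 2(32.31) − 2(12.01) = 317.9
  A: 913.4 − 3(32.31) − 1(12.01) = 804.5
  E: 0 + 1(32.31) = 32.31
  B: 0 + 1(12.01) = 12.01
  D: 0 + 2(12.01) = 24.02

ξ₁ = 32.3 mol/min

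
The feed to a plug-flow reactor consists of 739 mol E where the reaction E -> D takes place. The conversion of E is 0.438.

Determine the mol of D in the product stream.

E reacted = 0.438 × 739 = 323.7 mol; ν_E = −1, so ξ = 323.7/1 = 323.7 mol.
Outlet amounts (n = n₀ + ν ξ):
  E: 739 − 1(323.7) = 415.3
  D: 0 + 1(323.7) = 323.7

324 mol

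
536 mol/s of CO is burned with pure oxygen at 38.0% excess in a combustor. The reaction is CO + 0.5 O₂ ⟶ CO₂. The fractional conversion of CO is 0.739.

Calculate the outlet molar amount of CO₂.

396 mol/s

Stoichiometric O₂ = 0.5 × 536 = 268 mol/s; O₂ fed = 268 × 1.380 = 369.8 mol/s.
Fuel reacted = 0.739 × 536 → ξ = 396.1 mol/s.
Outlet (n = n₀ + ν ξ):
  CO: 536 − 1(396.1) = 139.9
  O₂: 369.8 − 0.5(396.1) = 171.8
  CO₂: 0 + 1(396.1) = 396.1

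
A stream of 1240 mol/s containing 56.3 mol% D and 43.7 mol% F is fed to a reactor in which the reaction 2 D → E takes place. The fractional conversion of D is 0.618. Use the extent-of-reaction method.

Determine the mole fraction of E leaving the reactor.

D reacted = 0.618 × 698.1 = 431.4 mol/s; ν_D = −2, so ξ = 431.4/2 = 215.7 mol/s.
Outlet amounts (n = n₀ + ν ξ):
  D: 698.1 − 2(215.7) = 266.7
  E: 0 + 1(215.7) = 215.7
  F: 541.9 (inert)
Total out = 1024 mol/s; y_E = 215.7 / 1024 = 0.2106.

0.211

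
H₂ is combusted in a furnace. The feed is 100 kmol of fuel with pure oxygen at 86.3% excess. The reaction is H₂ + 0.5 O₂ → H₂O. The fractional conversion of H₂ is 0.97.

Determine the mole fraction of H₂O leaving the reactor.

0.671

Stoichiometric O₂ = 0.5 × 100 = 50 kmol; O₂ fed = 50 × 1.863 = 93.15 kmol.
Fuel reacted = 0.97 × 100 → ξ = 97 kmol.
Outlet (n = n₀ + ν ξ):
  H₂: 100 − 1(97) = 3
  O₂: 93.15 − 0.5(97) = 44.65
  H₂O: 0 + 1(97) = 97
Total out = 144.7 kmol; y_H₂O = 97 / 144.7 = 0.6706.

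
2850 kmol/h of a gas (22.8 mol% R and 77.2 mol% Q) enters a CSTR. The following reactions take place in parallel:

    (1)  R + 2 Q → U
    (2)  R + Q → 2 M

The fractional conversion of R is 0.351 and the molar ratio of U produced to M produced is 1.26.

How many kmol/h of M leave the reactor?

130 kmol/h

Conversion of R: R consumed = 0.351 × 649.8 = 228.1 kmol/h = 1ξ₁ + 1ξ₂.
Selectivity: 1ξ₁ / (2ξ₂) = 1.26 → ξ₁ = 2.52 ξ₂.
Substitute: (1·2.52 + 1) ξ₂ = 228.1 → ξ₂ = 64.8 kmol/h, ξ₁ = 163.3 kmol/h.
Outlet amounts (n = n₀ + Σ ν·ξ):
  R: 649.8 − 1(163.3) − 1(64.8) = 421.7
  Q: 2200 − 2(163.3) − 1(64.8) = 1809
  U: 0 + 1(163.3) = 163.3
  M: 0 + 2(64.8) = 129.6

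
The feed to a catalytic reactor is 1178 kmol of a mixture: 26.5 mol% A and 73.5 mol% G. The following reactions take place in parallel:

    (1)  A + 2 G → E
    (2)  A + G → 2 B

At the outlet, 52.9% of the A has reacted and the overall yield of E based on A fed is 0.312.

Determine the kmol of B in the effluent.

Yield of E: 1ξ₁ / 312.2 = 0.312 → ξ₁ = 97.4 kmol.
Conversion of A: 1ξ₁ + 1ξ₂ = 0.529 × 312.2 = 165.1 → ξ₂ = 67.74 kmol.
Outlet amounts (n = n₀ + Σ ν·ξ):
  A: 312.2 − 1(97.4) − 1(67.74) = 147
  G: 865.8 − 2(97.4) − 1(67.74) = 603.3
  E: 0 + 1(97.4) = 97.4
  B: 0 + 2(67.74) = 135.5

135 kmol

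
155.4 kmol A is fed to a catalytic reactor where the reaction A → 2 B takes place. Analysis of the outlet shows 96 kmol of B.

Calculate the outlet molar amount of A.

For B: n = n₀ + 2ξ → 96 = 0 + 2ξ, giving ξ = 48 kmol.
Outlet amounts (n = n₀ + ν ξ):
  A: 155.4 − 1(48) = 107.4
  B: 0 + 2(48) = 96

107 kmol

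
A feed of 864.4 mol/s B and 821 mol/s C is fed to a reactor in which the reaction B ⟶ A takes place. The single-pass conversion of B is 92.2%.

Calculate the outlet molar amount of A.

797 mol/s

B reacted = 0.922 × 864.4 = 797 mol/s; ν_B = −1, so ξ = 797/1 = 797 mol/s.
Outlet amounts (n = n₀ + ν ξ):
  B: 864.4 − 1(797) = 67.42
  A: 0 + 1(797) = 797
  C: 821 (inert)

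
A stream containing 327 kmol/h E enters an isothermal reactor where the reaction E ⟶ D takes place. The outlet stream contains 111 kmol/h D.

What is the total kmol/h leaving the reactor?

327 kmol/h

For D: n = n₀ + 1ξ → 111 = 0 + 1ξ, giving ξ = 111 kmol/h.
Outlet amounts (n = n₀ + ν ξ):
  E: 327 − 1(111) = 216
  D: 0 + 1(111) = 111
Total out = 216 + 111 = 327 kmol/h.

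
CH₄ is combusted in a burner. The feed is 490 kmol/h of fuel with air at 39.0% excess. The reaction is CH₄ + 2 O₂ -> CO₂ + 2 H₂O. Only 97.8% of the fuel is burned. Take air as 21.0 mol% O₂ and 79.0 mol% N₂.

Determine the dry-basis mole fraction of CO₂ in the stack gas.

0.0796

Stoichiometric O₂ = 2 × 490 = 980 kmol/h; O₂ fed = 980 × 1.390 = 1362 kmol/h.
N₂ fed = 1362 × 79/21 = 5124 kmol/h.
Fuel reacted = 0.978 × 490 → ξ = 479.2 kmol/h.
Outlet (n = n₀ + ν ξ):
  CH₄: 490 − 1(479.2) = 10.78
  O₂: 1362 − 2(479.2) = 403.8
  N₂: 5124 (inert)
  CO₂: 0 + 1(479.2) = 479.2
  H₂O: 0 + 2(479.2) = 958.4
Dry total = 6018 kmol/h; y_CO₂ (dry) = 479.2 / 6018 = 0.07963.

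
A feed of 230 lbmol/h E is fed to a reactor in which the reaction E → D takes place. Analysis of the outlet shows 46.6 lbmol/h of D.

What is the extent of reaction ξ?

For D: n = n₀ + 1ξ → 46.6 = 0 + 1ξ, giving ξ = 46.6 lbmol/h.
Outlet amounts (n = n₀ + ν ξ):
  E: 230 − 1(46.6) = 183.4
  D: 0 + 1(46.6) = 46.6

ξ = 46.6 lbmol/h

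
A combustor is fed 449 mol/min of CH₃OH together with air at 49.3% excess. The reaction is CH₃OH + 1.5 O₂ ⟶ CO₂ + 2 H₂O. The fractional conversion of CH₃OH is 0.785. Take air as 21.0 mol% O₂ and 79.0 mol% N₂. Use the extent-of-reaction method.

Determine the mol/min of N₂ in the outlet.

3780 mol/min

Stoichiometric O₂ = 1.5 × 449 = 673.5 mol/min; O₂ fed = 673.5 × 1.493 = 1006 mol/min.
N₂ fed = 1006 × 79/21 = 3783 mol/min.
Fuel reacted = 0.785 × 449 → ξ = 352.5 mol/min.
Outlet (n = n₀ + ν ξ):
  CH₃OH: 449 − 1(352.5) = 96.53
  O₂: 1006 − 1.5(352.5) = 476.8
  N₂: 3783 (inert)
  CO₂: 0 + 1(352.5) = 352.5
  H₂O: 0 + 2(352.5) = 704.9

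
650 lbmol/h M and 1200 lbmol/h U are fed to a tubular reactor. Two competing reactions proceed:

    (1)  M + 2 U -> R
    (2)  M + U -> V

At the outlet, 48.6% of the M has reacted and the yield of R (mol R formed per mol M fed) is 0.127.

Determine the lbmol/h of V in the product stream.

Yield of R: 1ξ₁ / 650 = 0.127 → ξ₁ = 82.55 lbmol/h.
Conversion of M: 1ξ₁ + 1ξ₂ = 0.486 × 650 = 315.9 → ξ₂ = 233.3 lbmol/h.
Outlet amounts (n = n₀ + Σ ν·ξ):
  M: 650 − 1(82.55) − 1(233.3) = 334.1
  U: 1200 − 2(82.55) − 1(233.3) = 801.6
  R: 0 + 1(82.55) = 82.55
  V: 0 + 1(233.3) = 233.3

233 lbmol/h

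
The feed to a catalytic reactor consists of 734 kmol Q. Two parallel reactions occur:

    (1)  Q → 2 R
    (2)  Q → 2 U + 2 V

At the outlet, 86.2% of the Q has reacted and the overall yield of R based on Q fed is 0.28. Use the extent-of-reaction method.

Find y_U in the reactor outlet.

0.437

Yield of R: 2ξ₁ / 734 = 0.28 → ξ₁ = 102.8 kmol.
Conversion of Q: 1ξ₁ + 1ξ₂ = 0.862 × 734 = 632.7 → ξ₂ = 529.9 kmol.
Outlet amounts (n = n₀ + Σ ν·ξ):
  Q: 734 − 1(102.8) − 1(529.9) = 101.3
  R: 0 + 2(102.8) = 205.5
  U: 0 + 2(529.9) = 1060
  V: 0 + 2(529.9) = 1060
Total out = 2427 kmol; y_U = 1060 / 2427 = 0.4368.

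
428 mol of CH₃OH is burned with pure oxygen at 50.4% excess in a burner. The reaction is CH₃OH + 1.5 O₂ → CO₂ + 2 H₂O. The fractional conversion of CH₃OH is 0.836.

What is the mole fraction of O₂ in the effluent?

Stoichiometric O₂ = 1.5 × 428 = 642 mol; O₂ fed = 642 × 1.504 = 965.6 mol.
Fuel reacted = 0.836 × 428 → ξ = 357.8 mol.
Outlet (n = n₀ + ν ξ):
  CH₃OH: 428 − 1(357.8) = 70.19
  O₂: 965.6 − 1.5(357.8) = 428.9
  CO₂: 0 + 1(357.8) = 357.8
  H₂O: 0 + 2(357.8) = 715.6
Total out = 1572 mol; y_O₂ = 428.9 / 1572 = 0.2727.

0.273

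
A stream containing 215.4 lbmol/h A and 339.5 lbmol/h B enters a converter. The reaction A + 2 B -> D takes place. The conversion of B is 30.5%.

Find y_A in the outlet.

0.363

B reacted = 0.305 × 339.5 = 103.5 lbmol/h; ν_B = −2, so ξ = 103.5/2 = 51.77 lbmol/h.
Outlet amounts (n = n₀ + ν ξ):
  A: 215.4 − 1(51.77) = 163.6
  B: 339.5 − 2(51.77) = 236
  D: 0 + 1(51.77) = 51.77
Total out = 451.4 lbmol/h; y_A = 163.6 / 451.4 = 0.3625.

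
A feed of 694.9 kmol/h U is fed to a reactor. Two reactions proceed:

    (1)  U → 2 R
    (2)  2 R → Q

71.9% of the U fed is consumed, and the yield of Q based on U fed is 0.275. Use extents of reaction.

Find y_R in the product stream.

0.615

Conversion of U: U consumed = 1ξ₁ = 0.719 × 694.9 → ξ₁ = 499.6 kmol/h.
Yield of Q: 1ξ₂ / 694.9 = 0.275 → ξ₂ = 191.1 kmol/h.
Outlet amounts (n = n₀ + Σ ν·ξ):
  U: 694.9 − 1(499.6) = 195.3
  R: 0 + 2(499.6) − 2(191.1) = 617.1
  Q: 0 + 1(191.1) = 191.1
Total out = 1003 kmol/h; y_R = 617.1 / 1003 = 0.615.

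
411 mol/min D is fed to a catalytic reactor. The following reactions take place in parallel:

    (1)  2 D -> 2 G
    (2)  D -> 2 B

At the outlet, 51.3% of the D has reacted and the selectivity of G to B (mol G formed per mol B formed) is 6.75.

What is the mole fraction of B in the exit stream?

Conversion of D: D consumed = 0.513 × 411 = 210.8 mol/min = 2ξ₁ + 1ξ₂.
Selectivity: 2ξ₁ / (2ξ₂) = 6.75 → ξ₁ = 6.75 ξ₂.
Substitute: (2·6.75 + 1) ξ₂ = 210.8 → ξ₂ = 14.54 mol/min, ξ₁ = 98.15 mol/min.
Outlet amounts (n = n₀ + Σ ν·ξ):
  D: 411 − 2(98.15) − 1(14.54) = 200.2
  G: 0 + 2(98.15) = 196.3
  B: 0 + 2(14.54) = 29.08
Total out = 425.5 mol/min; y_B = 29.08 / 425.5 = 0.06834.

0.0683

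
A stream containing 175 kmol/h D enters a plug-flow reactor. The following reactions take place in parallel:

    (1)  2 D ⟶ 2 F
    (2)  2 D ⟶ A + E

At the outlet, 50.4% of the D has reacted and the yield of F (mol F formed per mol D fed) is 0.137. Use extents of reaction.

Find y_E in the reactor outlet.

0.183

Yield of F: 2ξ₁ / 175 = 0.137 → ξ₁ = 11.99 kmol/h.
Conversion of D: 2ξ₁ + 2ξ₂ = 0.504 × 175 = 88.2 → ξ₂ = 32.11 kmol/h.
Outlet amounts (n = n₀ + Σ ν·ξ):
  D: 175 − 2(11.99) − 2(32.11) = 86.8
  F: 0 + 2(11.99) = 23.98
  A: 0 + 1(32.11) = 32.11
  E: 0 + 1(32.11) = 32.11
Total out = 175 kmol/h; y_E = 32.11 / 175 = 0.1835.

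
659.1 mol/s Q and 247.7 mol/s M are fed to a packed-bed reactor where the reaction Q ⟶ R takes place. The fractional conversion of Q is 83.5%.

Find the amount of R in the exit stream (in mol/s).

Q reacted = 0.835 × 659.1 = 550.3 mol/s; ν_Q = −1, so ξ = 550.3/1 = 550.3 mol/s.
Outlet amounts (n = n₀ + ν ξ):
  Q: 659.1 − 1(550.3) = 108.8
  R: 0 + 1(550.3) = 550.3
  M: 247.7 (inert)

550 mol/s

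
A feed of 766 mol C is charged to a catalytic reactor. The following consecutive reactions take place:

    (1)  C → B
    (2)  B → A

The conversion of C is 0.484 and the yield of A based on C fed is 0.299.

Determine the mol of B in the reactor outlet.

142 mol

Conversion of C: C consumed = 1ξ₁ = 0.484 × 766 → ξ₁ = 370.7 mol.
Yield of A: 1ξ₂ / 766 = 0.299 → ξ₂ = 229 mol.
Outlet amounts (n = n₀ + Σ ν·ξ):
  C: 766 − 1(370.7) = 395.3
  B: 0 + 1(370.7) − 1(229) = 141.7
  A: 0 + 1(229) = 229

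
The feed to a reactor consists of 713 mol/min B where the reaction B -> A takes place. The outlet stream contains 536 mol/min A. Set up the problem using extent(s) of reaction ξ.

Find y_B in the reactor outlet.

0.248

For A: n = n₀ + 1ξ → 536 = 0 + 1ξ, giving ξ = 536 mol/min.
Outlet amounts (n = n₀ + ν ξ):
  B: 713 − 1(536) = 177
  A: 0 + 1(536) = 536
Total out = 713 mol/min; y_B = 177 / 713 = 0.2482.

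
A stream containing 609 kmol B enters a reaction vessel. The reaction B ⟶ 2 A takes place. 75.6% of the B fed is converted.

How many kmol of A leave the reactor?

921 kmol

B reacted = 0.756 × 609 = 460.4 kmol; ν_B = −1, so ξ = 460.4/1 = 460.4 kmol.
Outlet amounts (n = n₀ + ν ξ):
  B: 609 − 1(460.4) = 148.6
  A: 0 + 2(460.4) = 920.8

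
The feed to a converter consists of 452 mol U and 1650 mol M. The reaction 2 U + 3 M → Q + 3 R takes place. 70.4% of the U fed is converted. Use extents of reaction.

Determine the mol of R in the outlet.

477 mol

U reacted = 0.704 × 452 = 318.2 mol; ν_U = −2, so ξ = 318.2/2 = 159.1 mol.
Outlet amounts (n = n₀ + ν ξ):
  U: 452 − 2(159.1) = 133.8
  M: 1650 − 3(159.1) = 1173
  Q: 0 + 1(159.1) = 159.1
  R: 0 + 3(159.1) = 477.3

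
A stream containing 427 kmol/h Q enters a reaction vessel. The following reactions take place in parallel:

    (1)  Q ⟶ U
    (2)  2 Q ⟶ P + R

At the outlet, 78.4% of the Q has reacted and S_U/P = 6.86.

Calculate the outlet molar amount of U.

259 kmol/h

Conversion of Q: Q consumed = 0.784 × 427 = 334.8 kmol/h = 1ξ₁ + 2ξ₂.
Selectivity: 1ξ₁ / (1ξ₂) = 6.86 → ξ₁ = 6.86 ξ₂.
Substitute: (1·6.86 + 2) ξ₂ = 334.8 → ξ₂ = 37.78 kmol/h, ξ₁ = 259.2 kmol/h.
Outlet amounts (n = n₀ + Σ ν·ξ):
  Q: 427 − 1(259.2) − 2(37.78) = 92.23
  U: 0 + 1(259.2) = 259.2
  P: 0 + 1(37.78) = 37.78
  R: 0 + 1(37.78) = 37.78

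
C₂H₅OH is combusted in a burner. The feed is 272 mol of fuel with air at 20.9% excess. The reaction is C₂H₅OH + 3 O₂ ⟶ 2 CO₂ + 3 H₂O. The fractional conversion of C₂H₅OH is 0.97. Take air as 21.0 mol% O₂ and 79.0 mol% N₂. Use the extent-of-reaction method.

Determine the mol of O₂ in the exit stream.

195 mol

Stoichiometric O₂ = 3 × 272 = 816 mol; O₂ fed = 816 × 1.209 = 986.5 mol.
N₂ fed = 986.5 × 79/21 = 3711 mol.
Fuel reacted = 0.97 × 272 → ξ = 263.8 mol.
Outlet (n = n₀ + ν ξ):
  C₂H₅OH: 272 − 1(263.8) = 8.16
  O₂: 986.5 − 3(263.8) = 195
  N₂: 3711 (inert)
  CO₂: 0 + 2(263.8) = 527.7
  H₂O: 0 + 3(263.8) = 791.5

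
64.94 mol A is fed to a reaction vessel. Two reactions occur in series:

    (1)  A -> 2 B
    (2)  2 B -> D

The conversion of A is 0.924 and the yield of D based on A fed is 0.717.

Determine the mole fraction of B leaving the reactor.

0.343

Conversion of A: A consumed = 1ξ₁ = 0.924 × 64.94 → ξ₁ = 60 mol.
Yield of D: 1ξ₂ / 64.94 = 0.717 → ξ₂ = 46.56 mol.
Outlet amounts (n = n₀ + Σ ν·ξ):
  A: 64.94 − 1(60) = 4.935
  B: 0 + 2(60) − 2(46.56) = 26.89
  D: 0 + 1(46.56) = 46.56
Total out = 78.38 mol; y_B = 26.89 / 78.38 = 0.343.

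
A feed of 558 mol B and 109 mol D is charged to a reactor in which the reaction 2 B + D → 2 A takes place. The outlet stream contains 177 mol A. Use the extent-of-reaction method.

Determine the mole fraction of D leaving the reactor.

For A: n = n₀ + 2ξ → 177 = 0 + 2ξ, giving ξ = 88.5 mol.
Outlet amounts (n = n₀ + ν ξ):
  B: 558 − 2(88.5) = 381
  D: 109 − 1(88.5) = 20.5
  A: 0 + 2(88.5) = 177
Total out = 578.5 mol; y_D = 20.5 / 578.5 = 0.03544.

0.0354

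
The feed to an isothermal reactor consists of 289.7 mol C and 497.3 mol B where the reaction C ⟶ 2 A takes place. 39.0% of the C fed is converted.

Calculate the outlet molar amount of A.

226 mol

C reacted = 0.39 × 289.7 = 113 mol; ν_C = −1, so ξ = 113/1 = 113 mol.
Outlet amounts (n = n₀ + ν ξ):
  C: 289.7 − 1(113) = 176.7
  A: 0 + 2(113) = 226
  B: 497.3 (inert)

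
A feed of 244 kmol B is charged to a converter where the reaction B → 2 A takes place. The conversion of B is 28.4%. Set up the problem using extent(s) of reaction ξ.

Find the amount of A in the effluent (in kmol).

139 kmol

B reacted = 0.284 × 244 = 69.3 kmol; ν_B = −1, so ξ = 69.3/1 = 69.3 kmol.
Outlet amounts (n = n₀ + ν ξ):
  B: 244 − 1(69.3) = 174.7
  A: 0 + 2(69.3) = 138.6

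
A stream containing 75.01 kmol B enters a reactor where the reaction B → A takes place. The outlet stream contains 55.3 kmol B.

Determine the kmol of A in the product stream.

For B: n = n₀ − 1ξ → 55.3 = 75.01 − 1ξ, giving ξ = 19.71 kmol.
Outlet amounts (n = n₀ + ν ξ):
  B: 75.01 − 1(19.71) = 55.3
  A: 0 + 1(19.71) = 19.71

19.7 kmol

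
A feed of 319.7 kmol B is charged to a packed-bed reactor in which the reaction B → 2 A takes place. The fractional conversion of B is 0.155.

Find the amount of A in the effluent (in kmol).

B reacted = 0.155 × 319.7 = 49.55 kmol; ν_B = −1, so ξ = 49.55/1 = 49.55 kmol.
Outlet amounts (n = n₀ + ν ξ):
  B: 319.7 − 1(49.55) = 270.1
  A: 0 + 2(49.55) = 99.11

99.1 kmol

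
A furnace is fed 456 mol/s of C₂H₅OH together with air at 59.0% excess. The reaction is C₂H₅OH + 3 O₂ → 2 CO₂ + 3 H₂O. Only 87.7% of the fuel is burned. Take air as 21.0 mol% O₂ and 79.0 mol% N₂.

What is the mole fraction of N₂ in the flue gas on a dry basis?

0.817

Stoichiometric O₂ = 3 × 456 = 1368 mol/s; O₂ fed = 1368 × 1.590 = 2175 mol/s.
N₂ fed = 2175 × 79/21 = 8183 mol/s.
Fuel reacted = 0.877 × 456 → ξ = 399.9 mol/s.
Outlet (n = n₀ + ν ξ):
  C₂H₅OH: 456 − 1(399.9) = 56.09
  O₂: 2175 − 3(399.9) = 975.4
  N₂: 8183 (inert)
  CO₂: 0 + 2(399.9) = 799.8
  H₂O: 0 + 3(399.9) = 1200
Dry total = 10010 mol/s; y_N₂ (dry) = 8183 / 10010 = 0.8171.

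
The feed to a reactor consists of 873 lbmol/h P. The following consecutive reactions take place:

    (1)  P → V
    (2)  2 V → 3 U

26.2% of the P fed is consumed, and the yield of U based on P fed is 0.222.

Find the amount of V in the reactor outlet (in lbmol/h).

99.5 lbmol/h

Conversion of P: P consumed = 1ξ₁ = 0.262 × 873 → ξ₁ = 228.7 lbmol/h.
Yield of U: 3ξ₂ / 873 = 0.222 → ξ₂ = 64.6 lbmol/h.
Outlet amounts (n = n₀ + Σ ν·ξ):
  P: 873 − 1(228.7) = 644.3
  V: 0 + 1(228.7) − 2(64.6) = 99.52
  U: 0 + 3(64.6) = 193.8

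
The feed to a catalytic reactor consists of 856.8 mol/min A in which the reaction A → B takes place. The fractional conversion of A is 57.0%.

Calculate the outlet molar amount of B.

488 mol/min

A reacted = 0.57 × 856.8 = 488.4 mol/min; ν_A = −1, so ξ = 488.4/1 = 488.4 mol/min.
Outlet amounts (n = n₀ + ν ξ):
  A: 856.8 − 1(488.4) = 368.4
  B: 0 + 1(488.4) = 488.4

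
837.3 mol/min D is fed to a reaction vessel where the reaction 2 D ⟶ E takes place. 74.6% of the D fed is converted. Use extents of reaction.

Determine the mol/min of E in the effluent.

312 mol/min

D reacted = 0.746 × 837.3 = 624.6 mol/min; ν_D = −2, so ξ = 624.6/2 = 312.3 mol/min.
Outlet amounts (n = n₀ + ν ξ):
  D: 837.3 − 2(312.3) = 212.7
  E: 0 + 1(312.3) = 312.3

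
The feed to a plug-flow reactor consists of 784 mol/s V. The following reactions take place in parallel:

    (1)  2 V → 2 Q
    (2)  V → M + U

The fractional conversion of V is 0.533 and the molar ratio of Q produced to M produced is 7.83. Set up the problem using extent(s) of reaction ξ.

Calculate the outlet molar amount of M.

Conversion of V: V consumed = 0.533 × 784 = 417.9 mol/s = 2ξ₁ + 1ξ₂.
Selectivity: 2ξ₁ / (1ξ₂) = 7.83 → ξ₁ = 3.915 ξ₂.
Substitute: (2·3.915 + 1) ξ₂ = 417.9 → ξ₂ = 47.32 mol/s, ξ₁ = 185.3 mol/s.
Outlet amounts (n = n₀ + Σ ν·ξ):
  V: 784 − 2(185.3) − 1(47.32) = 366.1
  Q: 0 + 2(185.3) = 370.5
  M: 0 + 1(47.32) = 47.32
  U: 0 + 1(47.32) = 47.32

47.3 mol/s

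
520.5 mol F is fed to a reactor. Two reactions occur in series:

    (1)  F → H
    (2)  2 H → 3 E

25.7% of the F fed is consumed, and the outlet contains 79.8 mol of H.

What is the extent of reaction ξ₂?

ξ₂ = 27 mol

Conversion of F: F consumed = 1ξ₁ = 0.257 × 520.5 → ξ₁ = 133.8 mol.
H balance: n_H = 0 + 1ξ₁ − 2ξ₂ = 79.8 → ξ₂ = (1·133.8 − 79.8)/2 = 26.98 mol.
Outlet amounts (n = n₀ + Σ ν·ξ):
  F: 520.5 − 1(133.8) = 386.7
  H: 0 + 1(133.8) − 2(26.98) = 79.8
  E: 0 + 3(26.98) = 80.95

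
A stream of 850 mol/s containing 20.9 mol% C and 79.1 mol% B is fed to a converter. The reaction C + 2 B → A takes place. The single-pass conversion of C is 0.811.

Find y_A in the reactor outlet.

0.256

C reacted = 0.811 × 177.7 = 144.1 mol/s; ν_C = −1, so ξ = 144.1/1 = 144.1 mol/s.
Outlet amounts (n = n₀ + ν ξ):
  C: 177.7 − 1(144.1) = 33.58
  B: 672.4 − 2(144.1) = 384.2
  A: 0 + 1(144.1) = 144.1
Total out = 561.9 mol/s; y_A = 144.1 / 561.9 = 0.2564.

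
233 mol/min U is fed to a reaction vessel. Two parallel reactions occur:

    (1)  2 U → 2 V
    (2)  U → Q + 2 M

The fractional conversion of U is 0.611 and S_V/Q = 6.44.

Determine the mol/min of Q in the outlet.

19.1 mol/min

Conversion of U: U consumed = 0.611 × 233 = 142.4 mol/min = 2ξ₁ + 1ξ₂.
Selectivity: 2ξ₁ / (1ξ₂) = 6.44 → ξ₁ = 3.22 ξ₂.
Substitute: (2·3.22 + 1) ξ₂ = 142.4 → ξ₂ = 19.13 mol/min, ξ₁ = 61.61 mol/min.
Outlet amounts (n = n₀ + Σ ν·ξ):
  U: 233 − 2(61.61) − 1(19.13) = 90.64
  V: 0 + 2(61.61) = 123.2
  Q: 0 + 1(19.13) = 19.13
  M: 0 + 2(19.13) = 38.27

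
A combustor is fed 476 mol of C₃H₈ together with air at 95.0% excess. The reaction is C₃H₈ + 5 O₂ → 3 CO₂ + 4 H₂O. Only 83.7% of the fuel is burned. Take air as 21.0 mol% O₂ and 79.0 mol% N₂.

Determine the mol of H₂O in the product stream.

Stoichiometric O₂ = 5 × 476 = 2380 mol; O₂ fed = 2380 × 1.950 = 4641 mol.
N₂ fed = 4641 × 79/21 = 17460 mol.
Fuel reacted = 0.837 × 476 → ξ = 398.4 mol.
Outlet (n = n₀ + ν ξ):
  C₃H₈: 476 − 1(398.4) = 77.59
  O₂: 4641 − 5(398.4) = 2649
  N₂: 17460 (inert)
  CO₂: 0 + 3(398.4) = 1195
  H₂O: 0 + 4(398.4) = 1594

1590 mol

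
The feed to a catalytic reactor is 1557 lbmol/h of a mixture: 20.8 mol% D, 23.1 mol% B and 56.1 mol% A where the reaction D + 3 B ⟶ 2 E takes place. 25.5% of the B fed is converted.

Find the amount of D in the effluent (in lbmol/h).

B reacted = 0.255 × 359.7 = 91.72 lbmol/h; ν_B = −3, so ξ = 91.72/3 = 30.57 lbmol/h.
Outlet amounts (n = n₀ + ν ξ):
  D: 323.9 − 1(30.57) = 293.3
  B: 359.7 − 3(30.57) = 268
  E: 0 + 2(30.57) = 61.14
  A: 873.5 (inert)

293 lbmol/h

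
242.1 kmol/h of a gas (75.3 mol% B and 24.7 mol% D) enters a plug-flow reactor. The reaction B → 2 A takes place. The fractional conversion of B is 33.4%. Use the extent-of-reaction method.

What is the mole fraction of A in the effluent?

B reacted = 0.334 × 182.3 = 60.89 kmol/h; ν_B = −1, so ξ = 60.89/1 = 60.89 kmol/h.
Outlet amounts (n = n₀ + ν ξ):
  B: 182.3 − 1(60.89) = 121.4
  A: 0 + 2(60.89) = 121.8
  D: 59.8 (inert)
Total out = 303 kmol/h; y_A = 121.8 / 303 = 0.4019.

0.402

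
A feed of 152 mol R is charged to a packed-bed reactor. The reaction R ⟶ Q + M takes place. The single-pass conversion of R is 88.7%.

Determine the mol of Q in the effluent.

R reacted = 0.887 × 152 = 134.8 mol; ν_R = −1, so ξ = 134.8/1 = 134.8 mol.
Outlet amounts (n = n₀ + ν ξ):
  R: 152 − 1(134.8) = 17.18
  Q: 0 + 1(134.8) = 134.8
  M: 0 + 1(134.8) = 134.8

135 mol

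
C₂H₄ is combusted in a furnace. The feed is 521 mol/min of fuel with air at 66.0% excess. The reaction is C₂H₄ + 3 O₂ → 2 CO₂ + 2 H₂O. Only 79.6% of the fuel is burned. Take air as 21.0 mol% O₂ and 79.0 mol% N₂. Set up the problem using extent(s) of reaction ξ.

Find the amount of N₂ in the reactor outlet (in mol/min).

9760 mol/min

Stoichiometric O₂ = 3 × 521 = 1563 mol/min; O₂ fed = 1563 × 1.660 = 2595 mol/min.
N₂ fed = 2595 × 79/21 = 9761 mol/min.
Fuel reacted = 0.796 × 521 → ξ = 414.7 mol/min.
Outlet (n = n₀ + ν ξ):
  C₂H₄: 521 − 1(414.7) = 106.3
  O₂: 2595 − 3(414.7) = 1350
  N₂: 9761 (inert)
  CO₂: 0 + 2(414.7) = 829.4
  H₂O: 0 + 2(414.7) = 829.4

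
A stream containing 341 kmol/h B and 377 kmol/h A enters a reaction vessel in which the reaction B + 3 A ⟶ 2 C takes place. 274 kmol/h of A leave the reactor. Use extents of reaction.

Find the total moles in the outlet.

649 kmol/h

For A: n = n₀ − 3ξ → 274 = 377 − 3ξ, giving ξ = 34.33 kmol/h.
Outlet amounts (n = n₀ + ν ξ):
  B: 341 − 1(34.33) = 306.7
  A: 377 − 3(34.33) = 274
  C: 0 + 2(34.33) = 68.67
Total out = 306.7 + 274 + 68.67 = 649.3 kmol/h.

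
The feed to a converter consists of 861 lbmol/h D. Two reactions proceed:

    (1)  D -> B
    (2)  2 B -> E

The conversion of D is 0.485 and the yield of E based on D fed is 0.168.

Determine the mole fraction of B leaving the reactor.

0.179

Conversion of D: D consumed = 1ξ₁ = 0.485 × 861 → ξ₁ = 417.6 lbmol/h.
Yield of E: 1ξ₂ / 861 = 0.168 → ξ₂ = 144.6 lbmol/h.
Outlet amounts (n = n₀ + Σ ν·ξ):
  D: 861 − 1(417.6) = 443.4
  B: 0 + 1(417.6) − 2(144.6) = 128.3
  E: 0 + 1(144.6) = 144.6
Total out = 716.4 lbmol/h; y_B = 128.3 / 716.4 = 0.1791.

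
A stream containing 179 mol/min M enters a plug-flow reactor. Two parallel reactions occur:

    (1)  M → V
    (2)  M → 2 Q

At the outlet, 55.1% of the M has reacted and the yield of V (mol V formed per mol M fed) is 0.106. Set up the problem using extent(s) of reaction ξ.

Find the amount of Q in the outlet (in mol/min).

Yield of V: 1ξ₁ / 179 = 0.106 → ξ₁ = 18.97 mol/min.
Conversion of M: 1ξ₁ + 1ξ₂ = 0.551 × 179 = 98.63 → ξ₂ = 79.66 mol/min.
Outlet amounts (n = n₀ + Σ ν·ξ):
  M: 179 − 1(18.97) − 1(79.66) = 80.37
  V: 0 + 1(18.97) = 18.97
  Q: 0 + 2(79.66) = 159.3

159 mol/min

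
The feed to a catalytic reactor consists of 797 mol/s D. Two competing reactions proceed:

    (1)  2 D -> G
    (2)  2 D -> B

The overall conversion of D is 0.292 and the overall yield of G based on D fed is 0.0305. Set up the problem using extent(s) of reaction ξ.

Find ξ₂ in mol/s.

Yield of G: 1ξ₁ / 797 = 0.0305 → ξ₁ = 24.31 mol/s.
Conversion of D: 2ξ₁ + 2ξ₂ = 0.292 × 797 = 232.7 → ξ₂ = 92.05 mol/s.
Outlet amounts (n = n₀ + Σ ν·ξ):
  D: 797 − 2(24.31) − 2(92.05) = 564.3
  G: 0 + 1(24.31) = 24.31
  B: 0 + 1(92.05) = 92.05

ξ₂ = 92.1 mol/s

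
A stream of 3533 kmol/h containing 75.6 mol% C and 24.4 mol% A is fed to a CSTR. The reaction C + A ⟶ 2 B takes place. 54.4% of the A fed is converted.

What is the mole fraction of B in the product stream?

A reacted = 0.544 × 862.1 = 469 kmol/h; ν_A = −1, so ξ = 469/1 = 469 kmol/h.
Outlet amounts (n = n₀ + ν ξ):
  C: 2671 − 1(469) = 2202
  A: 862.1 − 1(469) = 393.1
  B: 0 + 2(469) = 937.9
Total out = 3533 kmol/h; y_B = 937.9 / 3533 = 0.2655.

0.265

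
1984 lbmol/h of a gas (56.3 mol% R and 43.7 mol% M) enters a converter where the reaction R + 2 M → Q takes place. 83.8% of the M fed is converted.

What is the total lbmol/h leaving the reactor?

M reacted = 0.838 × 867 = 726.6 lbmol/h; ν_M = −2, so ξ = 726.6/2 = 363.3 lbmol/h.
Outlet amounts (n = n₀ + ν ξ):
  R: 1117 − 1(363.3) = 753.7
  M: 867 − 2(363.3) = 140.5
  Q: 0 + 1(363.3) = 363.3
Total out = 753.7 + 140.5 + 363.3 = 1257 lbmol/h.

1260 lbmol/h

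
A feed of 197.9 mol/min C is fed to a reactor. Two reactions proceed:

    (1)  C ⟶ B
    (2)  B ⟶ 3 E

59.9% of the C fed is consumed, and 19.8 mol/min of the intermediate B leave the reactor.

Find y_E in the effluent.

Conversion of C: C consumed = 1ξ₁ = 0.599 × 197.9 → ξ₁ = 118.5 mol/min.
B balance: n_B = 0 + 1ξ₁ − 1ξ₂ = 19.8 → ξ₂ = (1·118.5 − 19.8)/1 = 98.74 mol/min.
Outlet amounts (n = n₀ + Σ ν·ξ):
  C: 197.9 − 1(118.5) = 79.36
  B: 0 + 1(118.5) − 1(98.74) = 19.8
  E: 0 + 3(98.74) = 296.2
Total out = 395.4 mol/min; y_E = 296.2 / 395.4 = 0.7492.

0.749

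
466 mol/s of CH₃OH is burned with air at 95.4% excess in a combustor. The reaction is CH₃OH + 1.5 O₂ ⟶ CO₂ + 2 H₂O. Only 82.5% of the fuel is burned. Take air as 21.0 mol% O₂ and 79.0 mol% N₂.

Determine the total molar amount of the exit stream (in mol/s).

7160 mol/s

Stoichiometric O₂ = 1.5 × 466 = 699 mol/s; O₂ fed = 699 × 1.954 = 1366 mol/s.
N₂ fed = 1366 × 79/21 = 5138 mol/s.
Fuel reacted = 0.825 × 466 → ξ = 384.4 mol/s.
Outlet (n = n₀ + ν ξ):
  CH₃OH: 466 − 1(384.4) = 81.55
  O₂: 1366 − 1.5(384.4) = 789.2
  N₂: 5138 (inert)
  CO₂: 0 + 1(384.4) = 384.4
  H₂O: 0 + 2(384.4) = 768.9
Total out = 81.55 + 789.2 + 5138 + 384.4 + 768.9 = 7162 mol/s.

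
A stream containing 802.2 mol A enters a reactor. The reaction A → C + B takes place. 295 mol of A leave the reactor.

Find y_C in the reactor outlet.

For A: n = n₀ − 1ξ → 295 = 802.2 − 1ξ, giving ξ = 507.2 mol.
Outlet amounts (n = n₀ + ν ξ):
  A: 802.2 − 1(507.2) = 295
  C: 0 + 1(507.2) = 507.2
  B: 0 + 1(507.2) = 507.2
Total out = 1309 mol; y_C = 507.2 / 1309 = 0.3874.

0.387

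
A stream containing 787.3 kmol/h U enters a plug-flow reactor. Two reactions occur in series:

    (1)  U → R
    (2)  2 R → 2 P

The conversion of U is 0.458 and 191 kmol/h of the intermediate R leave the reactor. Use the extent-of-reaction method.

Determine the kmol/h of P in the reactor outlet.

170 kmol/h

Conversion of U: U consumed = 1ξ₁ = 0.458 × 787.3 → ξ₁ = 360.6 kmol/h.
R balance: n_R = 0 + 1ξ₁ − 2ξ₂ = 191 → ξ₂ = (1·360.6 − 191)/2 = 84.79 kmol/h.
Outlet amounts (n = n₀ + Σ ν·ξ):
  U: 787.3 − 1(360.6) = 426.7
  R: 0 + 1(360.6) − 2(84.79) = 191
  P: 0 + 2(84.79) = 169.6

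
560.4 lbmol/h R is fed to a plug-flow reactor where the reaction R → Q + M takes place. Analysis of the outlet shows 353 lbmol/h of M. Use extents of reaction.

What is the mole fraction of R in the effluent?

0.227

For M: n = n₀ + 1ξ → 353 = 0 + 1ξ, giving ξ = 353 lbmol/h.
Outlet amounts (n = n₀ + ν ξ):
  R: 560.4 − 1(353) = 207.4
  Q: 0 + 1(353) = 353
  M: 0 + 1(353) = 353
Total out = 913.4 lbmol/h; y_R = 207.4 / 913.4 = 0.2271.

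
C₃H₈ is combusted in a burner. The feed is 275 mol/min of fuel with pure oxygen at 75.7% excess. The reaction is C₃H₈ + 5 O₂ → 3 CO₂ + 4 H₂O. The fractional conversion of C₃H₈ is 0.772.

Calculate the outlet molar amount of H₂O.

849 mol/min

Stoichiometric O₂ = 5 × 275 = 1375 mol/min; O₂ fed = 1375 × 1.757 = 2416 mol/min.
Fuel reacted = 0.772 × 275 → ξ = 212.3 mol/min.
Outlet (n = n₀ + ν ξ):
  C₃H₈: 275 − 1(212.3) = 62.7
  O₂: 2416 − 5(212.3) = 1354
  CO₂: 0 + 3(212.3) = 636.9
  H₂O: 0 + 4(212.3) = 849.2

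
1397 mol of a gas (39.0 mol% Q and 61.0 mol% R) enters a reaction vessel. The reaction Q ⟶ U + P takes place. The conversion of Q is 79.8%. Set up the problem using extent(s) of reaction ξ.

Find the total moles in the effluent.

1830 mol

Q reacted = 0.798 × 544.8 = 434.8 mol; ν_Q = −1, so ξ = 434.8/1 = 434.8 mol.
Outlet amounts (n = n₀ + ν ξ):
  Q: 544.8 − 1(434.8) = 110.1
  U: 0 + 1(434.8) = 434.8
  P: 0 + 1(434.8) = 434.8
  R: 852.2 (inert)
Total out = 110.1 + 434.8 + 434.8 + 852.2 = 1832 mol.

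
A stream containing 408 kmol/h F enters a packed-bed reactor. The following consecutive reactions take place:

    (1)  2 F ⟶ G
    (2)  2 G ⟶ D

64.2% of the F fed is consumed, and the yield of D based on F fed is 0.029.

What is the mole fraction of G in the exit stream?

0.405

Conversion of F: F consumed = 2ξ₁ = 0.642 × 408 → ξ₁ = 131 kmol/h.
Yield of D: 1ξ₂ / 408 = 0.029 → ξ₂ = 11.83 kmol/h.
Outlet amounts (n = n₀ + Σ ν·ξ):
  F: 408 − 2(131) = 146.1
  G: 0 + 1(131) − 2(11.83) = 107.3
  D: 0 + 1(11.83) = 11.83
Total out = 265.2 kmol/h; y_G = 107.3 / 265.2 = 0.4046.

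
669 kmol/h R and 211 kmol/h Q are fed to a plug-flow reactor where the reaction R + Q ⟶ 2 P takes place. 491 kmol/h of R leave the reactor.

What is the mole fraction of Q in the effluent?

0.0375

For R: n = n₀ − 1ξ → 491 = 669 − 1ξ, giving ξ = 178 kmol/h.
Outlet amounts (n = n₀ + ν ξ):
  R: 669 − 1(178) = 491
  Q: 211 − 1(178) = 33
  P: 0 + 2(178) = 356
Total out = 880 kmol/h; y_Q = 33 / 880 = 0.0375.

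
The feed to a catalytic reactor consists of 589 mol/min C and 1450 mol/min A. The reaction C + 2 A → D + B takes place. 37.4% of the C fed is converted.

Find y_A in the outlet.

C reacted = 0.374 × 589 = 220.3 mol/min; ν_C = −1, so ξ = 220.3/1 = 220.3 mol/min.
Outlet amounts (n = n₀ + ν ξ):
  C: 589 − 1(220.3) = 368.7
  A: 1450 − 2(220.3) = 1009
  D: 0 + 1(220.3) = 220.3
  B: 0 + 1(220.3) = 220.3
Total out = 1819 mol/min; y_A = 1009 / 1819 = 0.555.

0.555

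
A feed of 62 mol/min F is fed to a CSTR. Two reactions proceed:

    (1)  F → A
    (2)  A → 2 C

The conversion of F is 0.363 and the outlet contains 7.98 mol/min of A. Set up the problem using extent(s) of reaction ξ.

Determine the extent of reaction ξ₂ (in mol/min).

Conversion of F: F consumed = 1ξ₁ = 0.363 × 62 → ξ₁ = 22.51 mol/min.
A balance: n_A = 0 + 1ξ₁ − 1ξ₂ = 7.98 → ξ₂ = (1·22.51 − 7.98)/1 = 14.53 mol/min.
Outlet amounts (n = n₀ + Σ ν·ξ):
  F: 62 − 1(22.51) = 39.49
  A: 0 + 1(22.51) − 1(14.53) = 7.98
  C: 0 + 2(14.53) = 29.05

ξ₂ = 14.5 mol/min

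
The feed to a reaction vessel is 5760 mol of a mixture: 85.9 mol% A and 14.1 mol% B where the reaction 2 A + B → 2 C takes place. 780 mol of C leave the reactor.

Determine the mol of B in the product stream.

422 mol

For C: n = n₀ + 2ξ → 780 = 0 + 2ξ, giving ξ = 390 mol.
Outlet amounts (n = n₀ + ν ξ):
  A: 4948 − 2(390) = 4168
  B: 812.2 − 1(390) = 422.2
  C: 0 + 2(390) = 780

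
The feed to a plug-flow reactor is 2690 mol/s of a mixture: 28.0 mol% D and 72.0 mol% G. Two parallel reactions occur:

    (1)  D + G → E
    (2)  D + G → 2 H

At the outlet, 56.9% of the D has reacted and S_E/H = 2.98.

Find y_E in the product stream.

Conversion of D: D consumed = 0.569 × 753.2 = 428.6 mol/s = 1ξ₁ + 1ξ₂.
Selectivity: 1ξ₁ / (2ξ₂) = 2.98 → ξ₁ = 5.96 ξ₂.
Substitute: (1·5.96 + 1) ξ₂ = 428.6 → ξ₂ = 61.58 mol/s, ξ₁ = 367 mol/s.
Outlet amounts (n = n₀ + Σ ν·ξ):
  D: 753.2 − 1(367) − 1(61.58) = 324.6
  G: 1937 − 1(367) − 1(61.58) = 1508
  E: 0 + 1(367) = 367
  H: 0 + 2(61.58) = 123.2
Total out = 2323 mol/s; y_E = 367 / 2323 = 0.158.

0.158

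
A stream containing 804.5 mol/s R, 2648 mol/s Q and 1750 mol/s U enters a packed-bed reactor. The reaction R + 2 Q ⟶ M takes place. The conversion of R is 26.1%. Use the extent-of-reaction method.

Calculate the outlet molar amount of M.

210 mol/s

R reacted = 0.261 × 804.5 = 210 mol/s; ν_R = −1, so ξ = 210/1 = 210 mol/s.
Outlet amounts (n = n₀ + ν ξ):
  R: 804.5 − 1(210) = 594.5
  Q: 2648 − 2(210) = 2228
  M: 0 + 1(210) = 210
  U: 1750 (inert)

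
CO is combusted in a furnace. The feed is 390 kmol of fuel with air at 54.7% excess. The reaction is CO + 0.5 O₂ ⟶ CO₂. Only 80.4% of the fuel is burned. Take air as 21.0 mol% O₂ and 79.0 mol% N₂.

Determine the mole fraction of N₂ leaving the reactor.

0.68

Stoichiometric O₂ = 0.5 × 390 = 195 kmol; O₂ fed = 195 × 1.547 = 301.7 kmol.
N₂ fed = 301.7 × 79/21 = 1135 kmol.
Fuel reacted = 0.804 × 390 → ξ = 313.6 kmol.
Outlet (n = n₀ + ν ξ):
  CO: 390 − 1(313.6) = 76.44
  O₂: 301.7 − 0.5(313.6) = 144.9
  N₂: 1135 (inert)
  CO₂: 0 + 1(313.6) = 313.6
Total out = 1670 kmol; y_N₂ = 1135 / 1670 = 0.6797.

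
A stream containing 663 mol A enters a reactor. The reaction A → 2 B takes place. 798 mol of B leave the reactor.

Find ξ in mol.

For B: n = n₀ + 2ξ → 798 = 0 + 2ξ, giving ξ = 399 mol.
Outlet amounts (n = n₀ + ν ξ):
  A: 663 − 1(399) = 264
  B: 0 + 2(399) = 798

ξ = 399 mol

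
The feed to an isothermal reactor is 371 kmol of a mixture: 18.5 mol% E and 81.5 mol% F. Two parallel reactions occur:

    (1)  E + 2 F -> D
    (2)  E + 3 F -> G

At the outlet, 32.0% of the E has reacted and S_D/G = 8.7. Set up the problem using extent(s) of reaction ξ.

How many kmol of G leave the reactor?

Conversion of E: E consumed = 0.32 × 68.64 = 21.96 kmol = 1ξ₁ + 1ξ₂.
Selectivity: 1ξ₁ / (1ξ₂) = 8.7 → ξ₁ = 8.7 ξ₂.
Substitute: (1·8.7 + 1) ξ₂ = 21.96 → ξ₂ = 2.264 kmol, ξ₁ = 19.7 kmol.
Outlet amounts (n = n₀ + Σ ν·ξ):
  E: 68.64 − 1(19.7) − 1(2.264) = 46.67
  F: 302.4 − 2(19.7) − 3(2.264) = 256.2
  D: 0 + 1(19.7) = 19.7
  G: 0 + 1(2.264) = 2.264

2.26 kmol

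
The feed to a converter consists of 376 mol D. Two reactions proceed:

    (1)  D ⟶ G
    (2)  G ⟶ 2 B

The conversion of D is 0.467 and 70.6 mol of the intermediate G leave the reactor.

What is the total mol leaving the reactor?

481 mol

Conversion of D: D consumed = 1ξ₁ = 0.467 × 376 → ξ₁ = 175.6 mol.
G balance: n_G = 0 + 1ξ₁ − 1ξ₂ = 70.6 → ξ₂ = (1·175.6 − 70.6)/1 = 105 mol.
Outlet amounts (n = n₀ + Σ ν·ξ):
  D: 376 − 1(175.6) = 200.4
  G: 0 + 1(175.6) − 1(105) = 70.6
  B: 0 + 2(105) = 210
Total out = 200.4 + 70.6 + 210 = 481 mol.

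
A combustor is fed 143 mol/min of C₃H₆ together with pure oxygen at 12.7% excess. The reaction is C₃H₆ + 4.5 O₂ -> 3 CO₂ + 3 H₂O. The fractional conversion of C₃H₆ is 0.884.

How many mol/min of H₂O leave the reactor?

379 mol/min

Stoichiometric O₂ = 4.5 × 143 = 643.5 mol/min; O₂ fed = 643.5 × 1.127 = 725.2 mol/min.
Fuel reacted = 0.884 × 143 → ξ = 126.4 mol/min.
Outlet (n = n₀ + ν ξ):
  C₃H₆: 143 − 1(126.4) = 16.59
  O₂: 725.2 − 4.5(126.4) = 156.4
  CO₂: 0 + 3(126.4) = 379.2
  H₂O: 0 + 3(126.4) = 379.2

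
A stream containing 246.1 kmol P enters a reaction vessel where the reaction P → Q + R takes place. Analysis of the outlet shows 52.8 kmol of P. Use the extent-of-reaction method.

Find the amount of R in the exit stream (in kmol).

193 kmol

For P: n = n₀ − 1ξ → 52.8 = 246.1 − 1ξ, giving ξ = 193.3 kmol.
Outlet amounts (n = n₀ + ν ξ):
  P: 246.1 − 1(193.3) = 52.8
  Q: 0 + 1(193.3) = 193.3
  R: 0 + 1(193.3) = 193.3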